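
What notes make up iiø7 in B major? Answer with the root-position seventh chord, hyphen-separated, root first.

C#-E-G-B

The root, C#, is scale degree 2 — the same note in B major and B minor; only the chord quality changes. In B minor the chord on C# is C#–E–G–B.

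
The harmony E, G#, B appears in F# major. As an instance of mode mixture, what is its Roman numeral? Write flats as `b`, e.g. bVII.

In F# major scale degree 7 is E#; E is its lowered form, from F# minor. The diatonic chord on degree 7 would be E#dim (vii°), but E–G#–B is the major chord from F# minor. As a borrowed chord it is labeled bVII.

bVII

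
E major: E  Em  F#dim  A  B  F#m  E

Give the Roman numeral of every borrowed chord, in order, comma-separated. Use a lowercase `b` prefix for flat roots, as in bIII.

The diatonic triads in E major are E, F#m, G#m, A, B, C#m, D#dim. E, A, B and F#m are all diatonic. But Em (E–G–B) is foreign: the diatonic I on degree 1 is E, whereas Em comes from E minor. It is labeled i. F#dim (F#–A–C) is not: scale degree 2 in E major carries F#m (ii). In E minor the chord on that degree is F#dim, so here it functions as ii°, borrowed from the parallel minor.

i, ii°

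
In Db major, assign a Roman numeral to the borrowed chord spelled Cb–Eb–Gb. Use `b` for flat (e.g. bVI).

bVII

Cb is the lowered form of scale degree 7 in Db major (the diatonic degree 7 is C). Cb–Eb–Gb is a major chord — the form found in Db minor, not the diatonic vii° (Cdim). Borrowed into Db major it is written bVII.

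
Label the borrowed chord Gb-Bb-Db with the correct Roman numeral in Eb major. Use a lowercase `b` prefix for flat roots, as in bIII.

In Eb major scale degree 3 is G; Gb is its lowered form, from Eb minor. The diatonic chord on degree 3 would be Gm (iii), but Gb–Bb–Db is the major chord from Eb minor. As a borrowed chord it is labeled bIII.

bIII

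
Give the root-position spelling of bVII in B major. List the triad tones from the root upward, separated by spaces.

The root of bVII is the lowered 7th degree: A# becomes A. Building the major chord from the parallel minor on A: A–C#–E.

A C# E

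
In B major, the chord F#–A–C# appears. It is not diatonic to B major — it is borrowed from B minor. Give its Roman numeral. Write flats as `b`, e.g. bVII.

v

The root F# is the diatonic 5th degree of B major; the borrowing shows in the chord quality. The diatonic chord on degree 5 would be F# (V), but F#–A–C# is the minor chord from B minor. As a borrowed chord it is labeled v.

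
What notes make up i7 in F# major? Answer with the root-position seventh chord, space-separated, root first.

F# A C# E

The root, F#, is scale degree 1 — the same note in F# major and F# minor; only the chord quality changes. Building the minor-seventh chord from the parallel minor on F#: F#–A–C#–E.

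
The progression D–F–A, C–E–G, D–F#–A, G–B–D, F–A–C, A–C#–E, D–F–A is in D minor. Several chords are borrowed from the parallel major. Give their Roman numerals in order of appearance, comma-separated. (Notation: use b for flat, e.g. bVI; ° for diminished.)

In D minor (with V from harmonic minor) the diatonic chords are Dm, Edim, F, Gm, A, Bb, C. Of the given chords, D–F–A = Dm, C–E–G = C, F–A–C = F and A–C#–E = A are diatonic. D–F#–A doesn't fit — on degree 1 D minor would have Dm (i). D is the degree-1 chord of D major, so it is the borrowed I. G–B–D is not: scale degree 4 in D minor carries Gm (iv). In D major the chord on that degree is G, so here it functions as IV, borrowed from the parallel major.

I, IV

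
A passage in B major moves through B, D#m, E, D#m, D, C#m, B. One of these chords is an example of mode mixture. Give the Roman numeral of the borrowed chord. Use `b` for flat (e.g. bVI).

In B major the diatonic chords are B, C#m, D#m, E, F#, G#m, A#dim. B, D#m, E and C#m are all diatonic. But D (D–F#–A) is foreign: the diatonic iii on degree 3 is D#m, whereas D comes from B minor. It is labeled bIII.

bIII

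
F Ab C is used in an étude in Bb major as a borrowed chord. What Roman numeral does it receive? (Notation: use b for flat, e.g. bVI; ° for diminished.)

F is scale degree 5 in Bb major. Diatonically Bb major has F (V) on that degree; F–Ab–C is instead the minor chord native to Bb minor, so it takes the label v.

v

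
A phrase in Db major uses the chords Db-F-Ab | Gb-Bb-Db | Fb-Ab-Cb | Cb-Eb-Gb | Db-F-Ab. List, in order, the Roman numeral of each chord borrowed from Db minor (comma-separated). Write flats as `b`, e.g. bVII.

Db major has the diatonic set Db, Ebm, Fm, Gb, Ab, Bbm, Cdim. Db–F–Ab = Db and Gb–Bb–Db = Gb are both diatonic. Fb–Ab–Cb doesn't fit — on degree 3 Db major would have Fm (iii). Fb is the degree-3 chord of Db minor, so it is the borrowed bIII. Cb–Eb–Gb doesn't fit — on degree 7 Db major would have Cdim (vii°). Cb is the degree-7 chord of Db minor, so it is the borrowed bVII.

bIII, bVII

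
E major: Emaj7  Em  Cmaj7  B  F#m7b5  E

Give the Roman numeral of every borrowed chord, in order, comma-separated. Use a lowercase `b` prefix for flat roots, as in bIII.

In E major the diatonic chords are E, F#m, G#m, A, B, C#m, D#dim. Of the given chords, Emaj7, B and E are diatonic. Em (E–G–B) doesn't fit — on degree 1 E major would have E (I). Em is the degree-1 chord of E minor, so it is the borrowed i. Cmaj7 (C–E–G–B) is not: scale degree 6 in E major carries C#m (vi). In E minor the chord on that degree is Cmaj7, so here it functions as bVImaj7, borrowed from the parallel minor. But F#m7b5 (F#–A–C–E) is foreign: the diatonic ii on degree 2 is F#m, whereas F#m7b5 comes from E minor. It is labeled iiø7.

i, bVImaj7, iiø7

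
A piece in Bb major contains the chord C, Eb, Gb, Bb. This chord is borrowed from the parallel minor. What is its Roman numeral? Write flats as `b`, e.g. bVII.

iiø7

C is scale degree 2 in Bb major. Diatonically Bb major has Cm (ii) on that degree; C–Eb–Gb–Bb is instead the half-diminished-seventh chord native to Bb minor, so it takes the label iiø7.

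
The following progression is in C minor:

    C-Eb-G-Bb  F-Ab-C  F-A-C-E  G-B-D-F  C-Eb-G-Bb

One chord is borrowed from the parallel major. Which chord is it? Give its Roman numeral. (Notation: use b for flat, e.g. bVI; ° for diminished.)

IVmaj7

The diatonic triads in C minor (with V from harmonic minor) are Cm, Ddim, Eb, Fm, G, Ab, Bb. Of the given chords, C–Eb–G–Bb = Cm7, F–Ab–C = Fm and G–B–D–F = G7 are diatonic. But F–A–C–E is foreign: the diatonic iv on degree 4 is Fm, whereas Fmaj7 comes from C major. It is labeled IVmaj7.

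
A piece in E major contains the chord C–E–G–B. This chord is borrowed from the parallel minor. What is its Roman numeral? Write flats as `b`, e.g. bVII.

bVImaj7

C is the lowered form of scale degree 6 in E major (the diatonic degree 6 is C#). Diatonically E major has C#m (vi) on that degree; C–E–G–B is instead the major-seventh chord native to E minor, so it takes the label bVImaj7.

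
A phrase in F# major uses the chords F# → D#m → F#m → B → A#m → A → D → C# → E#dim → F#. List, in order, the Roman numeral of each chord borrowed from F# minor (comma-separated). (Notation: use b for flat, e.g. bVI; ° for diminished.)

i, bIII, bVI

In F# major the diatonic chords are F#, G#m, A#m, B, C#, D#m, E#dim. F#, D#m, B, A#m, C# and E#dim all belong to that set. But F#m (F#–A–C#) is foreign: the diatonic I on degree 1 is F#, whereas F#m comes from F# minor. It is labeled i. A (A–C#–E) is not: scale degree 3 in F# major carries A#m (iii). In F# minor the chord on that degree is A, so here it functions as bIII, borrowed from the parallel minor. D (D–F#–A) doesn't fit — on degree 6 F# major would have D#m (vi). D is the degree-6 chord of F# minor, so it is the borrowed bVI.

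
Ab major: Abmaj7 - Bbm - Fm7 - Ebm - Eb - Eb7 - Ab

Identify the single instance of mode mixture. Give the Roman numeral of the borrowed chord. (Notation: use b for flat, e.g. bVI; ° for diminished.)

v

In Ab major the diatonic chords are Ab, Bbm, Cm, Db, Eb, Fm, Gdim. Abmaj7, Bbm, Fm7, Eb, Eb7 and Ab are all diatonic. Ebm (Eb–Gb–Bb) doesn't fit — on degree 5 Ab major would have Eb (V). Ebm is the degree-5 chord of Ab minor, so it is the borrowed v.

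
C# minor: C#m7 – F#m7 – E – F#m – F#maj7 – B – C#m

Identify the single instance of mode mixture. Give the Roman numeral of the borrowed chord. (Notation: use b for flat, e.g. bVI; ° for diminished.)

IVmaj7

C# minor has the diatonic set C#m, D#dim, E, F#m, G#, A, B (with V from harmonic minor). Of the given chords, C#m7, F#m7, E, F#m, B and C#m are diatonic. F#maj7 (F#–A#–C#–E#) is not: scale degree 4 in C# minor carries F#m (iv). In C# major the chord on that degree is F#maj7, so here it functions as IVmaj7, borrowed from the parallel major.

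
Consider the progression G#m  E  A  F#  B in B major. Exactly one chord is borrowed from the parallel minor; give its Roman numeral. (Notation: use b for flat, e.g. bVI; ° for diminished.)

In B major the diatonic chords are B, C#m, D#m, E, F#, G#m, A#dim. G#m, E, F# and B are all diatonic. A (A–C#–E) is not: scale degree 7 in B major carries A#dim (vii°). In B minor the chord on that degree is A, so here it functions as bVII, borrowed from the parallel minor.

bVII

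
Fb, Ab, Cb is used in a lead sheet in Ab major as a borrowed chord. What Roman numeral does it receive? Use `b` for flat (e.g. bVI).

bVI

In Ab major scale degree 6 is F; Fb is its lowered form, from Ab minor. The diatonic chord on degree 6 would be Fm (vi), but Fb–Ab–Cb is the major chord from Ab minor. As a borrowed chord it is labeled bVI.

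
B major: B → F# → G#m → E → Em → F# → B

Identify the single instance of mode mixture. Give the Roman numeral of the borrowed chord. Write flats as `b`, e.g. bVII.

B major has the diatonic set B, C#m, D#m, E, F#, G#m, A#dim. B, F#, G#m and E are all diatonic. Em (E–G–B) doesn't fit — on degree 4 B major would have E (IV). Em is the degree-4 chord of B minor, so it is the borrowed iv.

iv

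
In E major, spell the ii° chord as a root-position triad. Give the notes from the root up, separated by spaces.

F# A C

ii° is built on scale degree 2, which is F# in both E major and its parallel. Building the diminished chord from the parallel minor on F#: F#–A–C.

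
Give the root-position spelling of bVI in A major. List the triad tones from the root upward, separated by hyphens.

The root of bVI is the lowered 6th degree: F# becomes F. Stacking thirds in A minor on F gives F–A–C.

F-A-C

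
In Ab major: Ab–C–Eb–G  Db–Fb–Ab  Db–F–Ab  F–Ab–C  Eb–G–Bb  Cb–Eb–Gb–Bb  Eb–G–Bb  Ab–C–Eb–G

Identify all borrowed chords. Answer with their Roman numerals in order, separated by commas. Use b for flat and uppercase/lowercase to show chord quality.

iv, bIIImaj7

The diatonic triads in Ab major are Ab, Bbm, Cm, Db, Eb, Fm, Gdim. Of the given chords, Ab–C–Eb–G = Abmaj7, Db–F–Ab = Db, F–Ab–C = Fm and Eb–G–Bb = Eb are diatonic. Db–Fb–Ab is not: scale degree 4 in Ab major carries Db (IV). In Ab minor the chord on that degree is Dbm, so here it functions as iv, borrowed from the parallel minor. Cb–Eb–Gb–Bb is not: scale degree 3 in Ab major carries Cm (iii). In Ab minor the chord on that degree is Cbmaj7, so here it functions as bIIImaj7, borrowed from the parallel minor.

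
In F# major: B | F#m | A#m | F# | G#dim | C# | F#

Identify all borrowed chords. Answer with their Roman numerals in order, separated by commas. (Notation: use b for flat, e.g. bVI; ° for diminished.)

In F# major the diatonic chords are F#, G#m, A#m, B, C#, D#m, E#dim. B, A#m, F# and C# all belong to that set. F#m (F#–A–C#) is not: scale degree 1 in F# major carries F# (I). In F# minor the chord on that degree is F#m, so here it functions as i, borrowed from the parallel minor. G#dim (G#–B–D) doesn't fit — on degree 2 F# major would have G#m (ii). G#dim is the degree-2 chord of F# minor, so it is the borrowed ii°.

i, ii°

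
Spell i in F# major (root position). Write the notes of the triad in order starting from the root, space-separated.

The root, F#, is scale degree 1 — the same note in F# major and F# minor; only the chord quality changes. In F# minor the chord on F# is F#–A–C#.

F# A C#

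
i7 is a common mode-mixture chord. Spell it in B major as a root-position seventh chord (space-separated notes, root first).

i7 is built on scale degree 1, which is B in both B major and its parallel. Building the minor-seventh chord from the parallel minor on B: B–D–F#–A.

B D F# A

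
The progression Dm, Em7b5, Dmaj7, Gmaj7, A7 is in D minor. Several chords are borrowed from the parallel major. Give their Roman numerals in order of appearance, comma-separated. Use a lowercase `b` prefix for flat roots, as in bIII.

In D minor (with V from harmonic minor) the diatonic chords are Dm, Edim, F, Gm, A, Bb, C. Dm, Em7b5 and A7 are all diatonic. Dmaj7 (D–F#–A–C#) doesn't fit — on degree 1 D minor would have Dm (i). Dmaj7 is the degree-1 chord of D major, so it is the borrowed Imaj7. Gmaj7 (G–B–D–F#) is not: scale degree 4 in D minor carries Gm (iv). In D major the chord on that degree is Gmaj7, so here it functions as IVmaj7, borrowed from the parallel major.

Imaj7, IVmaj7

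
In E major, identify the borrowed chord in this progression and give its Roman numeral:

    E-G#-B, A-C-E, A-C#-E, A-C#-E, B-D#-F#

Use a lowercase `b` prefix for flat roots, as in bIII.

The diatonic triads in E major are E, F#m, G#m, A, B, C#m, D#dim. E–G#–B = E, A–C#–E = A and B–D#–F# = B all belong to that set. A–C–E is not: scale degree 4 in E major carries A (IV). In E minor the chord on that degree is Am, so here it functions as iv, borrowed from the parallel minor.

iv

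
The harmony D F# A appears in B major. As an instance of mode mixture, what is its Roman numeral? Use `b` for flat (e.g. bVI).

bIII

D is the lowered form of scale degree 3 in B major (the diatonic degree 3 is D#). The diatonic chord on degree 3 would be D#m (iii), but D–F#–A is the major chord from B minor. As a borrowed chord it is labeled bIII.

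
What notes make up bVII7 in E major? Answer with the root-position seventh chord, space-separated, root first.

D F# A C

The root of bVII7 is the lowered 7th degree: D# becomes D. Stacking thirds in E minor on D gives D–F#–A–C.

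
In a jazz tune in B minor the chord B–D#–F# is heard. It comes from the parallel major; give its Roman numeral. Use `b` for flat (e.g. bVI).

I

B is scale degree 1 in B minor. B–D#–F# is a major chord — the form found in B major, not the diatonic i (Bm). Borrowed into B minor it is written I.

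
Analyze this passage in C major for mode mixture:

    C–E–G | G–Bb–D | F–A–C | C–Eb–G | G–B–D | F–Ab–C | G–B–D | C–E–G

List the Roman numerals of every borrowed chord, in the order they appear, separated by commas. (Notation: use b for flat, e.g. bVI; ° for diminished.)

v, i, iv

C major has the diatonic set C, Dm, Em, F, G, Am, Bdim. C–E–G = C, F–A–C = F and G–B–D = G all belong to that set. G–Bb–D doesn't fit — on degree 5 C major would have G (V). Gm is the degree-5 chord of C minor, so it is the borrowed v. C–Eb–G doesn't fit — on degree 1 C major would have C (I). Cm is the degree-1 chord of C minor, so it is the borrowed i. F–Ab–C is not: scale degree 4 in C major carries F (IV). In C minor the chord on that degree is Fm, so here it functions as iv, borrowed from the parallel minor.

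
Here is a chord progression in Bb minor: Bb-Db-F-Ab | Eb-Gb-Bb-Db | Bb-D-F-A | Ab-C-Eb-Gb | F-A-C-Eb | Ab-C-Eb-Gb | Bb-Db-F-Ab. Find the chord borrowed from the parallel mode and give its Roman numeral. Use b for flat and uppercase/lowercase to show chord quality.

The diatonic triads in Bb minor (with V from harmonic minor) are Bbm, Cdim, Db, Ebm, F, Gb, Ab. Bb–Db–F–Ab = Bbm7, Eb–Gb–Bb–Db = Ebm7, Ab–C–Eb–Gb = Ab7 and F–A–C–Eb = F7 are all diatonic. But Bb–D–F–A is foreign: the diatonic i on degree 1 is Bbm, whereas Bbmaj7 comes from Bb major. It is labeled Imaj7.

Imaj7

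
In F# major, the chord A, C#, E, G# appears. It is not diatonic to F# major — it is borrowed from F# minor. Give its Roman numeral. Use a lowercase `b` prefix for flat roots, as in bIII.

bIIImaj7

In F# major scale degree 3 is A#; A is its lowered form, from F# minor. The diatonic chord on degree 3 would be A#m (iii), but A–C#–E–G# is the major-seventh chord from F# minor. As a borrowed chord it is labeled bIIImaj7.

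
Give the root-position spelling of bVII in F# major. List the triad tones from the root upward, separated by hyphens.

E-G#-B

Scale degree 7 in F# major is E#. bVII uses the lowered form, E, taken from F# minor. Stacking thirds in F# minor on E gives E–G#–B.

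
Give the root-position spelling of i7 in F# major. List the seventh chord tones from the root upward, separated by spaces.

i7 is built on scale degree 1, which is F# in both F# major and its parallel. Stacking thirds in F# minor on F# gives F#–A–C#–E.

F# A C# E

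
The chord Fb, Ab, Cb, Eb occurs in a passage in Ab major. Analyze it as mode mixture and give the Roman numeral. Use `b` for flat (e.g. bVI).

bVImaj7

In Ab major scale degree 6 is F; Fb is its lowered form, from Ab minor. Fb–Ab–Cb–Eb is a major-seventh chord — the form found in Ab minor, not the diatonic vi (Fm). Borrowed into Ab major it is written bVImaj7.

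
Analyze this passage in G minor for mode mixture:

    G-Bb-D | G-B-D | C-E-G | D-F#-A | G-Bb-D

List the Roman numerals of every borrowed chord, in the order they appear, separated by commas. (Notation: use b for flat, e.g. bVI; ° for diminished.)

I, IV

In G minor (with V from harmonic minor) the diatonic chords are Gm, Adim, Bb, Cm, D, Eb, F. G–Bb–D = Gm and D–F#–A = D both belong to that set. G–B–D doesn't fit — on degree 1 G minor would have Gm (i). G is the degree-1 chord of G major, so it is the borrowed I. But C–E–G is foreign: the diatonic iv on degree 4 is Cm, whereas C comes from G major. It is labeled IV.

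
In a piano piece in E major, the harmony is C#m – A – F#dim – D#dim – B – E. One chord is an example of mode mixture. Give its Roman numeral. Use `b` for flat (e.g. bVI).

In E major the diatonic chords are E, F#m, G#m, A, B, C#m, D#dim. C#m, A, D#dim, B and E are all diatonic. F#dim (F#–A–C) doesn't fit — on degree 2 E major would have F#m (ii). F#dim is the degree-2 chord of E minor, so it is the borrowed ii°.

ii°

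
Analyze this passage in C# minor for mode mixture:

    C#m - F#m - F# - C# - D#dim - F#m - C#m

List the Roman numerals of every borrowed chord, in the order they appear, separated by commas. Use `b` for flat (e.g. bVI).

IV, I

In C# minor (with V from harmonic minor) the diatonic chords are C#m, D#dim, E, F#m, G#, A, B. Of the given chords, C#m, F#m and D#dim are diatonic. But F# (F#–A#–C#) is foreign: the diatonic iv on degree 4 is F#m, whereas F# comes from C# major. It is labeled IV. But C# (C#–E#–G#) is foreign: the diatonic i on degree 1 is C#m, whereas C# comes from C# major. It is labeled I.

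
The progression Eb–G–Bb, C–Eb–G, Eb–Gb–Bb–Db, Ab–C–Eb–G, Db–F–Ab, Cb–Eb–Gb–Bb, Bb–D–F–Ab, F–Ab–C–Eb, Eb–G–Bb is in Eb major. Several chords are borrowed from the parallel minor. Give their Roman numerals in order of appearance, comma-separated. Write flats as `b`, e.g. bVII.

In Eb major the diatonic chords are Eb, Fm, Gm, Ab, Bb, Cm, Ddim. Of the given chords, Eb–G–Bb = Eb, C–Eb–G = Cm, Ab–C–Eb–G = Abmaj7, Bb–D–F–Ab = Bb7 and F–Ab–C–Eb = Fm7 are diatonic. Eb–Gb–Bb–Db is not: scale degree 1 in Eb major carries Eb (I). In Eb minor the chord on that degree is Ebm7, so here it functions as i7, borrowed from the parallel minor. Db–F–Ab is not: scale degree 7 in Eb major carries Ddim (vii°). In Eb minor the chord on that degree is Db, so here it functions as bVII, borrowed from the parallel minor. But Cb–Eb–Gb–Bb is foreign: the diatonic vi on degree 6 is Cm, whereas Cbmaj7 comes from Eb minor. It is labeled bVImaj7.

i7, bVII, bVImaj7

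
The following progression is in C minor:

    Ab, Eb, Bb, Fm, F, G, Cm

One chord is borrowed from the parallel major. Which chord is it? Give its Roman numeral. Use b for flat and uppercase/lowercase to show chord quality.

In C minor (with V from harmonic minor) the diatonic chords are Cm, Ddim, Eb, Fm, G, Ab, Bb. Ab, Eb, Bb, Fm, G and Cm are all diatonic. F (F–A–C) is not: scale degree 4 in C minor carries Fm (iv). In C major the chord on that degree is F, so here it functions as IV, borrowed from the parallel major.

IV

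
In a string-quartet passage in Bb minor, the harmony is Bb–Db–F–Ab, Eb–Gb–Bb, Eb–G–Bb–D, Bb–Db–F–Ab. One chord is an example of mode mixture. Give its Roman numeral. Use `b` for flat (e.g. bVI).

Bb minor has the diatonic set Bbm, Cdim, Db, Ebm, F, Gb, Ab (with V from harmonic minor). Of the given chords, Bb–Db–F–Ab = Bbm7 and Eb–Gb–Bb = Ebm are diatonic. Eb–G–Bb–D doesn't fit — on degree 4 Bb minor would have Ebm (iv). Ebmaj7 is the degree-4 chord of Bb major, so it is the borrowed IVmaj7.

IVmaj7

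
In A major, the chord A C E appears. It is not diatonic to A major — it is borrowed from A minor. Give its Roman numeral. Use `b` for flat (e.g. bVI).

i

A is scale degree 1 in A major. Diatonically A major has A (I) on that degree; A–C–E is instead the minor chord native to A minor, so it takes the label i.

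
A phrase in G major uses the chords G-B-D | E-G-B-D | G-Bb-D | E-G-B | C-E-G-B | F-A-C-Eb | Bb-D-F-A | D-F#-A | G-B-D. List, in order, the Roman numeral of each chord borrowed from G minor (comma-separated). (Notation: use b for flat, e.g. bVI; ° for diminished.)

The diatonic triads in G major are G, Am, Bm, C, D, Em, F#dim. G–B–D = G, E–G–B–D = Em7, E–G–B = Em, C–E–G–B = Cmaj7 and D–F#–A = D are all diatonic. G–Bb–D is not: scale degree 1 in G major carries G (I). In G minor the chord on that degree is Gm, so here it functions as i, borrowed from the parallel minor. F–A–C–Eb doesn't fit — on degree 7 G major would have F#dim (vii°). F7 is the degree-7 chord of G minor, so it is the borrowed bVII7. Bb–D–F–A is not: scale degree 3 in G major carries Bm (iii). In G minor the chord on that degree is Bbmaj7, so here it functions as bIIImaj7, borrowed from the parallel minor.

i, bVII7, bIIImaj7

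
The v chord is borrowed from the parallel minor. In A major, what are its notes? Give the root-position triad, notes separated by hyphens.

E-G-B

The root, E, is scale degree 5 — the same note in A major and A minor; only the chord quality changes. In A minor the chord on E is E–G–B.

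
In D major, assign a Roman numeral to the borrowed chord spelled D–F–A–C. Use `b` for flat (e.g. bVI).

The root D is the diatonic 1st degree of D major; the borrowing shows in the chord quality. Diatonically D major has D (I) on that degree; D–F–A–C is instead the minor-seventh chord native to D minor, so it takes the label i7.

i7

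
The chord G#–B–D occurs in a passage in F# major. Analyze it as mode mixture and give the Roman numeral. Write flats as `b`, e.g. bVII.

ii°

The root G# is the diatonic 2nd degree of F# major; the borrowing shows in the chord quality. The diatonic chord on degree 2 would be G#m (ii), but G#–B–D is the diminished chord from F# minor. As a borrowed chord it is labeled ii°.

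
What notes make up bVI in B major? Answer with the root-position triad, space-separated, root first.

G B D

The root of bVI is the lowered 6th degree: G# becomes G. Building the major chord from the parallel minor on G: G–B–D.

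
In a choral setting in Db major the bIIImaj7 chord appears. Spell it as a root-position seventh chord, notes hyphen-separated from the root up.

Fb-Ab-Cb-Eb

bIIImaj7 is built on the lowered scale degree 3. In Db major degree 3 is F; lowered it becomes Fb. Stacking thirds in Db minor on Fb gives Fb–Ab–Cb–Eb.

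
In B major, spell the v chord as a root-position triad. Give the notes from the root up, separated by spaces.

F# A C#

v is built on scale degree 5, which is F# in both B major and its parallel. In B minor the chord on F# is F#–A–C#.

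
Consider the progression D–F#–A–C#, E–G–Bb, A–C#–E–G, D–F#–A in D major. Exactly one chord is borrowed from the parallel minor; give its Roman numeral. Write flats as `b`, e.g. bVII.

The diatonic triads in D major are D, Em, F#m, G, A, Bm, C#dim. D–F#–A–C# = Dmaj7, A–C#–E–G = A7 and D–F#–A = D all belong to that set. E–G–Bb doesn't fit — on degree 2 D major would have Em (ii). Edim is the degree-2 chord of D minor, so it is the borrowed ii°.

ii°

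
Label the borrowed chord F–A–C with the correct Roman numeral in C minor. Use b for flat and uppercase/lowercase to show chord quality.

IV

F is scale degree 4 in C minor. Diatonically C minor has Fm (iv) on that degree; F–A–C is instead the major chord native to C major, so it takes the label IV.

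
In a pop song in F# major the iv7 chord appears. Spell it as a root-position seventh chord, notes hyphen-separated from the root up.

B-D-F#-A

The root, B, is scale degree 4 — the same note in F# major and F# minor; only the chord quality changes. Building the minor-seventh chord from the parallel minor on B: B–D–F#–A.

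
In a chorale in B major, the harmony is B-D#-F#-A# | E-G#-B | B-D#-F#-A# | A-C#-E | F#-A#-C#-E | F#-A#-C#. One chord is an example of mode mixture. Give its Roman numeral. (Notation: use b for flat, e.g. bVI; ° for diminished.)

The diatonic triads in B major are B, C#m, D#m, E, F#, G#m, A#dim. Of the given chords, B–D#–F#–A# = Bmaj7, E–G#–B = E, F#–A#–C#–E = F#7 and F#–A#–C# = F# are diatonic. A–C#–E doesn't fit — on degree 7 B major would have A#dim (vii°). A is the degree-7 chord of B minor, so it is the borrowed bVII.

bVII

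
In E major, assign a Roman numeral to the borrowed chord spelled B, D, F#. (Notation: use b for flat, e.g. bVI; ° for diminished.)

v

B is scale degree 5 in E major. The diatonic chord on degree 5 would be B (V), but B–D–F# is the minor chord from E minor. As a borrowed chord it is labeled v.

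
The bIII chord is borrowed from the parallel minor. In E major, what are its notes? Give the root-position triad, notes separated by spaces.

Scale degree 3 in E major is G#. bIII uses the lowered form, G, taken from E minor. In E minor the chord on G is G–B–D.

G B D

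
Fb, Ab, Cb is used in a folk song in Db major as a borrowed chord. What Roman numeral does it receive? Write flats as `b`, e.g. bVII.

bIII

Fb is the lowered form of scale degree 3 in Db major (the diatonic degree 3 is F). The diatonic chord on degree 3 would be Fm (iii), but Fb–Ab–Cb is the major chord from Db minor. As a borrowed chord it is labeled bIII.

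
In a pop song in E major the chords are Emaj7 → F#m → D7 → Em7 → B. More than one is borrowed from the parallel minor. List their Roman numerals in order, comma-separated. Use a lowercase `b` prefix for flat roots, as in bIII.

E major has the diatonic set E, F#m, G#m, A, B, C#m, D#dim. Emaj7, F#m and B all belong to that set. D7 (D–F#–A–C) is not: scale degree 7 in E major carries D#dim (vii°). In E minor the chord on that degree is D7, so here it functions as bVII7, borrowed from the parallel minor. Em7 (E–G–B–D) is not: scale degree 1 in E major carries E (I). In E minor the chord on that degree is Em7, so here it functions as i7, borrowed from the parallel minor.

bVII7, i7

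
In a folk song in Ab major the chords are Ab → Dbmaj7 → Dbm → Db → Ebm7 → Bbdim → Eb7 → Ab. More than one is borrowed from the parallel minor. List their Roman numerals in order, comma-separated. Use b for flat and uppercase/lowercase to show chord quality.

In Ab major the diatonic chords are Ab, Bbm, Cm, Db, Eb, Fm, Gdim. Of the given chords, Ab, Dbmaj7, Db and Eb7 are diatonic. Dbm (Db–Fb–Ab) doesn't fit — on degree 4 Ab major would have Db (IV). Dbm is the degree-4 chord of Ab minor, so it is the borrowed iv. But Ebm7 (Eb–Gb–Bb–Db) is foreign: the diatonic V on degree 5 is Eb, whereas Ebm7 comes from Ab minor. It is labeled v7. Bbdim (Bb–Db–Fb) doesn't fit — on degree 2 Ab major would have Bbm (ii). Bbdim is the degree-2 chord of Ab minor, so it is the borrowed ii°.

iv, v7, ii°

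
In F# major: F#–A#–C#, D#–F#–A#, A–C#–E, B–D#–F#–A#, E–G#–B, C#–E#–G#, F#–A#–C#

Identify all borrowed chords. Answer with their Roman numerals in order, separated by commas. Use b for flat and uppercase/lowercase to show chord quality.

In F# major the diatonic chords are F#, G#m, A#m, B, C#, D#m, E#dim. Of the given chords, F#–A#–C# = F#, D#–F#–A# = D#m, B–D#–F#–A# = Bmaj7 and C#–E#–G# = C# are diatonic. A–C#–E doesn't fit — on degree 3 F# major would have A#m (iii). A is the degree-3 chord of F# minor, so it is the borrowed bIII. But E–G#–B is foreign: the diatonic vii° on degree 7 is E#dim, whereas E comes from F# minor. It is labeled bVII.

bIII, bVII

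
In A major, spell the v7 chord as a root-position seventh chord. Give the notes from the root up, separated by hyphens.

v7 is built on scale degree 5, which is E in both A major and its parallel. Building the minor-seventh chord from the parallel minor on E: E–G–B–D.

E-G-B-D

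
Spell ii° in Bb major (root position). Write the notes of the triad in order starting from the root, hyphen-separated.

C-Eb-Gb

The root, C, is scale degree 2 — the same note in Bb major and Bb minor; only the chord quality changes. In Bb minor the chord on C is C–Eb–Gb.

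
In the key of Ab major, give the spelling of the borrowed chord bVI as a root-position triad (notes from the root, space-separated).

Fb Ab Cb

bVI is built on the lowered scale degree 6. In Ab major degree 6 is F; lowered it becomes Fb. Stacking thirds in Ab minor on Fb gives Fb–Ab–Cb.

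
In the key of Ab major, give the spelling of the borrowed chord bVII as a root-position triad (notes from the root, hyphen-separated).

Scale degree 7 in Ab major is G. bVII uses the lowered form, Gb, taken from Ab minor. Building the major chord from the parallel minor on Gb: Gb–Bb–Db.

Gb-Bb-Db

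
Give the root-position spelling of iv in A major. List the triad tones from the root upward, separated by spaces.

D F A

The root, D, is scale degree 4 — the same note in A major and A minor; only the chord quality changes. Stacking thirds in A minor on D gives D–F–A.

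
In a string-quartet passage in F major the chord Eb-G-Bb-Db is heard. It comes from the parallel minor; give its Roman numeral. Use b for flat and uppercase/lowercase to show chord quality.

Eb is the lowered form of scale degree 7 in F major (the diatonic degree 7 is E). The diatonic chord on degree 7 would be Edim (vii°), but Eb–G–Bb–Db is the dominant-seventh chord from F minor. As a borrowed chord it is labeled bVII7.

bVII7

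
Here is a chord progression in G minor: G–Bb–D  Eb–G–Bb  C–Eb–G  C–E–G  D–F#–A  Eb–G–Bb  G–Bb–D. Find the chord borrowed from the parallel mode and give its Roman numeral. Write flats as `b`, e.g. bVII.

The diatonic triads in G minor (with V from harmonic minor) are Gm, Adim, Bb, Cm, D, Eb, F. G–Bb–D = Gm, Eb–G–Bb = Eb, C–Eb–G = Cm and D–F#–A = D all belong to that set. C–E–G doesn't fit — on degree 4 G minor would have Cm (iv). C is the degree-4 chord of G major, so it is the borrowed IV.

IV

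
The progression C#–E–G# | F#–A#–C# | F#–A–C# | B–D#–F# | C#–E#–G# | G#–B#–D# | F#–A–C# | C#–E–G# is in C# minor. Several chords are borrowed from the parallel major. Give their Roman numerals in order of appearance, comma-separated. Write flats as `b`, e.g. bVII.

IV, I

The diatonic triads in C# minor (with V from harmonic minor) are C#m, D#dim, E, F#m, G#, A, B. Of the given chords, C#–E–G# = C#m, F#–A–C# = F#m, B–D#–F# = B and G#–B#–D# = G# are diatonic. F#–A#–C# is not: scale degree 4 in C# minor carries F#m (iv). In C# major the chord on that degree is F#, so here it functions as IV, borrowed from the parallel major. C#–E#–G# is not: scale degree 1 in C# minor carries C#m (i). In C# major the chord on that degree is C#, so here it functions as I, borrowed from the parallel major.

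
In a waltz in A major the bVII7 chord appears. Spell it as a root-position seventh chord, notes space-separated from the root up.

G B D F

bVII7 is built on the lowered scale degree 7. In A major degree 7 is G#; lowered it becomes G. In A minor the chord on G is G–B–D–F.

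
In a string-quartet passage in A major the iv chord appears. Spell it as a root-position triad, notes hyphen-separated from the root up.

iv is built on scale degree 4, which is D in both A major and its parallel. Stacking thirds in A minor on D gives D–F–A.

D-F-A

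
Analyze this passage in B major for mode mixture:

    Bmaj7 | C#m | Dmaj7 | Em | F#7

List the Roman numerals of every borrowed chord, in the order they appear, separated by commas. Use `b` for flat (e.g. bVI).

The diatonic triads in B major are B, C#m, D#m, E, F#, G#m, A#dim. Bmaj7, C#m and F#7 all belong to that set. But Dmaj7 (D–F#–A–C#) is foreign: the diatonic iii on degree 3 is D#m, whereas Dmaj7 comes from B minor. It is labeled bIIImaj7. Em (E–G–B) doesn't fit — on degree 4 B major would have E (IV). Em is the degree-4 chord of B minor, so it is the borrowed iv.

bIIImaj7, iv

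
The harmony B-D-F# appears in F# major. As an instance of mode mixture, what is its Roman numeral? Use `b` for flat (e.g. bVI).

iv

The root B is the diatonic 4th degree of F# major; the borrowing shows in the chord quality. B–D–F# is a minor chord — the form found in F# minor, not the diatonic IV (B). Borrowed into F# major it is written iv.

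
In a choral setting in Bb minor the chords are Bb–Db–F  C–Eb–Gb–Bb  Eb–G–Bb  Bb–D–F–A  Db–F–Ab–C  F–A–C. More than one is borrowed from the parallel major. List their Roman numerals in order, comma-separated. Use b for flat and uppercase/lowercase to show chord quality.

IV, Imaj7

Bb minor has the diatonic set Bbm, Cdim, Db, Ebm, F, Gb, Ab (with V from harmonic minor). Bb–Db–F = Bbm, C–Eb–Gb–Bb = Cm7b5, Db–F–Ab–C = Dbmaj7 and F–A–C = F are all diatonic. Eb–G–Bb doesn't fit — on degree 4 Bb minor would have Ebm (iv). Eb is the degree-4 chord of Bb major, so it is the borrowed IV. But Bb–D–F–A is foreign: the diatonic i on degree 1 is Bbm, whereas Bbmaj7 comes from Bb major. It is labeled Imaj7.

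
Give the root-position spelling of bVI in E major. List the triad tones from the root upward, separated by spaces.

The root of bVI is the lowered 6th degree: C# becomes C. Stacking thirds in E minor on C gives C–E–G.

C E G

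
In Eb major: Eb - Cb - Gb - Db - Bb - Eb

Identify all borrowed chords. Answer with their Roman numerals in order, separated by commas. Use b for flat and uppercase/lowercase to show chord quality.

bVI, bIII, bVII

Eb major has the diatonic set Eb, Fm, Gm, Ab, Bb, Cm, Ddim. Of the given chords, Eb and Bb are diatonic. Cb (Cb–Eb–Gb) doesn't fit — on degree 6 Eb major would have Cm (vi). Cb is the degree-6 chord of Eb minor, so it is the borrowed bVI. But Gb (Gb–Bb–Db) is foreign: the diatonic iii on degree 3 is Gm, whereas Gb comes from Eb minor. It is labeled bIII. Db (Db–F–Ab) is not: scale degree 7 in Eb major carries Ddim (vii°). In Eb minor the chord on that degree is Db, so here it functions as bVII, borrowed from the parallel minor.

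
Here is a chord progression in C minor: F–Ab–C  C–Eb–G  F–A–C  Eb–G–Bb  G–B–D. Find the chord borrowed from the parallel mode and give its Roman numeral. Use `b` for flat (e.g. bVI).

IV

C minor has the diatonic set Cm, Ddim, Eb, Fm, G, Ab, Bb (with V from harmonic minor). F–Ab–C = Fm, C–Eb–G = Cm, Eb–G–Bb = Eb and G–B–D = G are all diatonic. F–A–C doesn't fit — on degree 4 C minor would have Fm (iv). F is the degree-4 chord of C major, so it is the borrowed IV.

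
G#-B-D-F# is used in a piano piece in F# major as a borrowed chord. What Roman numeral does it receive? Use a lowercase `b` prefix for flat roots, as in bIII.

The root G# is the diatonic 2nd degree of F# major; the borrowing shows in the chord quality. Diatonically F# major has G#m (ii) on that degree; G#–B–D–F# is instead the half-diminished-seventh chord native to F# minor, so it takes the label iiø7.

iiø7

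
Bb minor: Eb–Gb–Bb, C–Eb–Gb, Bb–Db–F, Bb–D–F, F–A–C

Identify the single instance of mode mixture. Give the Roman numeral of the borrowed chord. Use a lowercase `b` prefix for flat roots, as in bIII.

Bb minor has the diatonic set Bbm, Cdim, Db, Ebm, F, Gb, Ab (with V from harmonic minor). Eb–Gb–Bb = Ebm, C–Eb–Gb = Cdim, Bb–Db–F = Bbm and F–A–C = F are all diatonic. Bb–D–F doesn't fit — on degree 1 Bb minor would have Bbm (i). Bb is the degree-1 chord of Bb major, so it is the borrowed I.

I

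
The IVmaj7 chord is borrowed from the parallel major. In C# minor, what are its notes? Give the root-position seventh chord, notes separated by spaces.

F# A# C# E#

IVmaj7 is built on scale degree 4, which is F# in both C# minor and its parallel. Stacking thirds in C# major on F# gives F#–A#–C#–E#.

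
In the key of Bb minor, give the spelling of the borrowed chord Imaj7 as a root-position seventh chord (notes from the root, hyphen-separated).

Bb-D-F-A

Imaj7 is built on scale degree 1, which is Bb in both Bb minor and its parallel. In Bb major the chord on Bb is Bb–D–F–A.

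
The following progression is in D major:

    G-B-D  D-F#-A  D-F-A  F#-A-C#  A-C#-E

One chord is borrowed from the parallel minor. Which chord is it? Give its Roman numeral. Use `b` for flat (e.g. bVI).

i

In D major the diatonic chords are D, Em, F#m, G, A, Bm, C#dim. Of the given chords, G–B–D = G, D–F#–A = D, F#–A–C# = F#m and A–C#–E = A are diatonic. D–F–A is not: scale degree 1 in D major carries D (I). In D minor the chord on that degree is Dm, so here it functions as i, borrowed from the parallel minor.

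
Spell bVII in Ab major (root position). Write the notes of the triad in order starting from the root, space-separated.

bVII is built on the lowered scale degree 7. In Ab major degree 7 is G; lowered it becomes Gb. Stacking thirds in Ab minor on Gb gives Gb–Bb–Db.

Gb Bb Db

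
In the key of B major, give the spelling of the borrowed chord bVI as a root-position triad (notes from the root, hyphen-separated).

G-B-D

Scale degree 6 in B major is G#. bVI uses the lowered form, G, taken from B minor. Stacking thirds in B minor on G gives G–B–D.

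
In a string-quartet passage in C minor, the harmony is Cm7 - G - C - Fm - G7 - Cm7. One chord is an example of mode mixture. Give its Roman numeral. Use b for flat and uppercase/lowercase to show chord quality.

I

C minor has the diatonic set Cm, Ddim, Eb, Fm, G, Ab, Bb (with V from harmonic minor). Cm7, G, Fm and G7 are all diatonic. C (C–E–G) doesn't fit — on degree 1 C minor would have Cm (i). C is the degree-1 chord of C major, so it is the borrowed I.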